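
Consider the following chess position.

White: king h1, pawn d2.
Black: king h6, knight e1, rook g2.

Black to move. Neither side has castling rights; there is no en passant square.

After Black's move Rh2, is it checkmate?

no

After Rh2: white king on h1; in check: yes, from the black rook on h2.
White has 2 legal replies: Kxh2, Kg1.
In check but a legal move exists → not checkmate.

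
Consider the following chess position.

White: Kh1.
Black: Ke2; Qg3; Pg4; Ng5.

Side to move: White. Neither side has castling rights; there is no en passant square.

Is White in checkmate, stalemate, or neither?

stalemate

White to move; white king on h1.
In check: no.
King squares — g1: attacked by Qg3; g2: attacked by Qg3; h2: attacked by Qg3.
Legal moves for White: none.
Not in check and no legal moves → stalemate.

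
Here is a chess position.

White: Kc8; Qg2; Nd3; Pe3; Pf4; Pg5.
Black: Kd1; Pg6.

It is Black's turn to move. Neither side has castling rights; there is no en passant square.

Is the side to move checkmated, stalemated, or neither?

Black to move; black king on d1.
In check: no.
King squares — c1: attacked by Nd3; e1: attacked by Nd3; c2: attacked by Qg2; d2: attacked by Qg2; e2: attacked by Qg2.
Legal moves for Black: none.
Not in check and no legal moves → stalemate.

stalemate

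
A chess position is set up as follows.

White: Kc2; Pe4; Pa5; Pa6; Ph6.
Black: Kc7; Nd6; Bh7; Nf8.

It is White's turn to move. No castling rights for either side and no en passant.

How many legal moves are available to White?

White to move; king on c2.
In check: no.
Legal moves: Kd3, Kc3, Kb3, Kd2, Kb2, Kd1, Kc1, Kb1, a7.
Count: 9.

9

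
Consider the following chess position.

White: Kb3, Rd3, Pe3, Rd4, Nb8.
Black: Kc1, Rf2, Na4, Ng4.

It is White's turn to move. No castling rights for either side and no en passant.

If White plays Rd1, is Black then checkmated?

yes

After Rd1: black king on c1; in check: yes, from the white rook on d1.
King squares — b1: attacked by Rd1; d1: attacked by Rd4; b2: attacked by Kb3; c2: attacked by Kb3; d2: attacked by Rd1.
Black has no legal moves → checkmate.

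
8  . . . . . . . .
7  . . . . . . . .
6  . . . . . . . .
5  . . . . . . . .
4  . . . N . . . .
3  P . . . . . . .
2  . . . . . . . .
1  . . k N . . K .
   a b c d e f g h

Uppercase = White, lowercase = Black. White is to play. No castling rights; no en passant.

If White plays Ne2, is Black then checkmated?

no

After Ne2: black king on c1; in check: yes, from the white knight on e2.
Black has 4 legal replies: Kd2, Kc2, Kxd1, Kb1.
In check but a legal move exists → not checkmate.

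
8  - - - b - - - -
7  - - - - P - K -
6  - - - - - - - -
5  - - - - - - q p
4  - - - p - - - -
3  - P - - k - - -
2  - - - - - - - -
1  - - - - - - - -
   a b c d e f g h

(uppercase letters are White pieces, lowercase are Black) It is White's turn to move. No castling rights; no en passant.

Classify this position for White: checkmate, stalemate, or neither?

neither

White to move; white king on g7.
In check: yes, from the black queen on g5.
King squares — f6: attacked by Qg5; g6: attacked by Qg5; h6: attacked by Qg5; f7: available; h7: available; f8: available; g8: attacked by Qg5; h8: available.
Legal moves for White: Kh8, Kf8, Kh7, Kf7.
White is in check but has 4 legal moves → neither.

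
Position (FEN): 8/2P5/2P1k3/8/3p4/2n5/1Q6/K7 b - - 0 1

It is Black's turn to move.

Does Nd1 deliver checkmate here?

no

After Nd1: white king on a1; in check: no.
White is not in check, so this cannot be checkmate.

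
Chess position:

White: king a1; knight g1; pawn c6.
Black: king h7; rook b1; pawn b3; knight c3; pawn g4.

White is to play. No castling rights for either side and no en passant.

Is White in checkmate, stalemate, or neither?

White to move; white king on a1.
In check: yes, from the black rook on b1.
King squares — b1: attacked by Nc3; a2: attacked by Pb3; b2: attacked by Rb1.
Legal moves for White: none.
In check with no legal moves → checkmate.

checkmate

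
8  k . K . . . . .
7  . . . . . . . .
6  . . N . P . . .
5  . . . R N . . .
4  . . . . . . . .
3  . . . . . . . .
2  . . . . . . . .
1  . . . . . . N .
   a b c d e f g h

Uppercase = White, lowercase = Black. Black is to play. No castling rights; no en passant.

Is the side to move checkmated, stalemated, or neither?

stalemate

Black to move; black king on a8.
In check: no.
King squares — a7: attacked by Nc6; b7: attacked by Kc8; b8: attacked by Nc6.
Legal moves for Black: none.
Not in check and no legal moves → stalemate.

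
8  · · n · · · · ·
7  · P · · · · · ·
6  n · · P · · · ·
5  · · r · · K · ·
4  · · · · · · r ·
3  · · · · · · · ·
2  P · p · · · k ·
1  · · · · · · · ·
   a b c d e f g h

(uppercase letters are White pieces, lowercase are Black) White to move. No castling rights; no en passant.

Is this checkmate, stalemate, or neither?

neither

White to move; white king on f5.
In check: yes, from the black rook on c5.
Legal moves for White: Kf6, Ke6, Kxg4.
White is in check but has 3 legal moves → neither.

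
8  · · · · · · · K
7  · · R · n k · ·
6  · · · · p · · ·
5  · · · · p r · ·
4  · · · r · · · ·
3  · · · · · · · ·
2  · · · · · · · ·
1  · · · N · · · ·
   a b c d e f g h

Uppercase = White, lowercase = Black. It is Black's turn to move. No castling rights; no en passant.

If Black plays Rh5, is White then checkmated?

After Rh5: white king on h8; in check: yes, from the black rook on h5.
King squares — g7: attacked by Kf7; h7: attacked by Rh5; g8: attacked by Ne7.
White has no legal moves → checkmate.

yes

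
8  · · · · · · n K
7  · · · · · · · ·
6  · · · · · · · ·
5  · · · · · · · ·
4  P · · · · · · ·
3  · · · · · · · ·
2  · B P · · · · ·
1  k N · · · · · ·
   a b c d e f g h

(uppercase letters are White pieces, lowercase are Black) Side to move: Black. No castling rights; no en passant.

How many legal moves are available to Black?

Black to move; king on a1.
In check: yes, from the white bishop on b2.
Legal moves: Kxb2, Ka2, Kxb1.
Count: 3.

3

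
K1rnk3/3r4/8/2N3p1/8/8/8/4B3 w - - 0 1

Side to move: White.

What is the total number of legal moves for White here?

White to move; king on a8.
In check: yes, from the black rook on c8.
Legal moves: none.
Count: 0.

0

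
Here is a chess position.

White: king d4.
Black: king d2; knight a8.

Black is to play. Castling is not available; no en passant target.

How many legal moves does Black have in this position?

7

Black to move; king on d2.
In check: no.
Legal moves: Nc7, Nb6, Ke2, Kc2, Ke1, Kd1, Kc1.
Count: 7.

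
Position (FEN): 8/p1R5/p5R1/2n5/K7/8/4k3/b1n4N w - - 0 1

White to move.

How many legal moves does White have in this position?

White to move; king on a4.
In check: yes, from the black knight on c5.
Legal moves: Ka5, Kb4, Ka3, Rxc5.
Count: 4.

4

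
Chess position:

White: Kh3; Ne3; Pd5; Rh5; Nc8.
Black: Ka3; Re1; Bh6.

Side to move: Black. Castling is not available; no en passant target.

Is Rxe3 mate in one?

no

After Rxe3: white king on h3; in check: yes, from the black rook on e3.
White has 4 legal replies: Kh4, Kg4, Kh2, Kg2.
In check but a legal move exists → not checkmate.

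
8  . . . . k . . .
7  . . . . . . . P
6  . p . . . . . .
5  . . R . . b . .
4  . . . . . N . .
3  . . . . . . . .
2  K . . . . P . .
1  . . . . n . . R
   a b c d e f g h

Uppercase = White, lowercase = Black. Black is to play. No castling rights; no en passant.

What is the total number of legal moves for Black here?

Black to move; king on e8.
In check: no.
Legal moves: Kf8, Kd8, Kf7, Ke7, Kd7, Bc8, Bxh7, Bd7, Bg6, Be6+, Bg4, Be4, Bh3, Bd3, Bc2, Bb1+, Nf3, Nd3, Ng2, Nc2, bxc5, b5.
Count: 22.

22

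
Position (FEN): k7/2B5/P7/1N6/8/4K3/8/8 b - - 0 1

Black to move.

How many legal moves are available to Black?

0

Black to move; king on a8.
In check: no.
Legal moves: none.
Count: 0.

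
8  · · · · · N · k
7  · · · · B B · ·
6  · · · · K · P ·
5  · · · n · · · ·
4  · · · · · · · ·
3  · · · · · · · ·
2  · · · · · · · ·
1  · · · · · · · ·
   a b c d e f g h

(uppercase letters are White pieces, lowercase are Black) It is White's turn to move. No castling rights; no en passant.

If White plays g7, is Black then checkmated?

After g7: black king on h8; in check: yes, from the white pawn on g7.
Black has 1 legal reply: Kxg7.
In check but a legal move exists → not checkmate.

no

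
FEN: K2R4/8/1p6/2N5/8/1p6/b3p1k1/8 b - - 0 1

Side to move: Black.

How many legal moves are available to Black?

Black to move; king on g2.
In check: no.
Legal moves: Kh3, Kg3, Kf3, Kh2, Kf2, Kh1, Kg1, Kf1, Bb1, bxc5, b5, b2, e1=Q, e1=R, e1=B, e1=N.
Count: 16.

16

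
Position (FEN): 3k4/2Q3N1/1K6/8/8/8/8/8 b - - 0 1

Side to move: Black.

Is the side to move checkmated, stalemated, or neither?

Black to move; black king on d8.
In check: yes, from the white queen on c7.
King squares — c7: attacked by Kb6; d7: attacked by Qc7; e7: attacked by Qc7; c8: attacked by Qc7; e8: attacked by Ng7.
Legal moves for Black: none.
In check with no legal moves → checkmate.

checkmate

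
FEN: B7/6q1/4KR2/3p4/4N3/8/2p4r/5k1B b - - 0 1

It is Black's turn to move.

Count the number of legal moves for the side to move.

5

Black to move; king on f1.
In check: yes, from the white rook on f6.
Legal moves: Ke2, Kg1, Ke1, Qxf6+, Rf2.
Count: 5.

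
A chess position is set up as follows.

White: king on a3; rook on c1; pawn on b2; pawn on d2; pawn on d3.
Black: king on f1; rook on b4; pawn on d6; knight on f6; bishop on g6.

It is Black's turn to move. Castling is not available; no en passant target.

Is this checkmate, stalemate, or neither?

Black to move; black king on f1.
In check: yes, from the white rook on c1.
Legal moves for Black: Kg2, Kf2, Ke2.
Black is in check but has 3 legal moves → neither.

neither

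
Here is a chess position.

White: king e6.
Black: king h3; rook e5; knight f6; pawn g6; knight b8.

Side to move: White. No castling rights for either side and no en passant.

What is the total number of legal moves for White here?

White to move; king on e6.
In check: yes, from the black rook on e5.
Legal moves: Kf7, Kxf6, Kd6, Kxe5.
Count: 4.

4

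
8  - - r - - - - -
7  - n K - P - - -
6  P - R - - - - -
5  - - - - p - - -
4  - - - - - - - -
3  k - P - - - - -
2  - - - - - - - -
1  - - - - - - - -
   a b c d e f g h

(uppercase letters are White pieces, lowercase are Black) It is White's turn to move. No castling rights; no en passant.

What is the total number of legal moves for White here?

4

White to move; king on c7.
In check: yes, from the black rook on c8.
Legal moves: Kxc8, Kd7, Kxb7, Kb6.
Count: 4.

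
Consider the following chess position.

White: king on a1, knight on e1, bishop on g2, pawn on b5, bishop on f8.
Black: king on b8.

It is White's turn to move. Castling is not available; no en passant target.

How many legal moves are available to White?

White to move; king on a1.
In check: no.
Legal moves: Bg7, Be7, Bh6, Bd6+, Bc5, Bb4, Ba3, Ba8, Bb7, Bc6, Bd5, Be4, Bh3, Bf3, Bh1, Bf1, Nf3, Nd3, Nc2, Kb2, Ka2, Kb1, b6.
Count: 23.

23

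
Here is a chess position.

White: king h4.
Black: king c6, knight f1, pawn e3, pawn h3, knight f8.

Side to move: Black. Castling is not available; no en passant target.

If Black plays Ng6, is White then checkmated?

After Ng6: white king on h4; in check: yes, from the black knight on g6.
White has 4 legal replies: Kh5, Kg5, Kg4, Kxh3.
In check but a legal move exists → not checkmate.

no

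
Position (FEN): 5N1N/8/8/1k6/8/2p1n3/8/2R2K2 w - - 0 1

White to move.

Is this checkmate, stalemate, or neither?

neither

White to move; white king on f1.
In check: yes, from the black knight on e3.
King squares — e1: available; g1: available; e2: available; f2: available; g2: attacked by Ne3.
Legal moves for White: Kf2, Ke2, Kg1, Ke1.
White is in check but has 4 legal moves → neither.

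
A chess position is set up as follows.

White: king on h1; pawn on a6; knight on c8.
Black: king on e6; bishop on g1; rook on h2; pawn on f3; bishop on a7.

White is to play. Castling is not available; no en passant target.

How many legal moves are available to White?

White to move; king on h1.
In check: yes, from the black rook on h2.
Legal moves: none.
Count: 0.

0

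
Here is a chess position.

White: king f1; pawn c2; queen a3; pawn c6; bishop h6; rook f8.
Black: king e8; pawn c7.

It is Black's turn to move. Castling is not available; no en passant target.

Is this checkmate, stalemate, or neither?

Black to move; black king on e8.
In check: yes, from the white rook on f8.
King squares — d7: attacked by Pc6; e7: attacked by Qa3; f7: attacked by Rf8; d8: attacked by Rf8; f8: attacked by Qa3.
Legal moves for Black: none.
In check with no legal moves → checkmate.

checkmate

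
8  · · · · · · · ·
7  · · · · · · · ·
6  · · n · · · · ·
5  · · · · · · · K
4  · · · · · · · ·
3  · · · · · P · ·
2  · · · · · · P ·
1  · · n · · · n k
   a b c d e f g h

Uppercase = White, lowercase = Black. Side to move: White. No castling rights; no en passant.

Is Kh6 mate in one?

After Kh6: black king on h1; in check: no.
Black is not in check, so this cannot be checkmate.

no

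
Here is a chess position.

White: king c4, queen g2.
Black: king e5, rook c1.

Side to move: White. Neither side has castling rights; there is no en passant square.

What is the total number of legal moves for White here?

White to move; king on c4.
In check: yes, from the black rook on c1.
Legal moves: Kb5, Kb4, Kd3, Kb3, Qc2.
Count: 5.

5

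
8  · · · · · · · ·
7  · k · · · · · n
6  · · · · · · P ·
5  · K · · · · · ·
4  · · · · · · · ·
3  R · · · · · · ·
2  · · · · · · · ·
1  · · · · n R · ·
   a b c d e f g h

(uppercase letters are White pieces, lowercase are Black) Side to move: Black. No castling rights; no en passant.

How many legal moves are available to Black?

Black to move; king on b7.
In check: no.
Legal moves: Nf8, Nf6, Ng5, Kc8, Kb8, Kc7, Nf3, Nd3, Ng2, Nc2.
Count: 10.

10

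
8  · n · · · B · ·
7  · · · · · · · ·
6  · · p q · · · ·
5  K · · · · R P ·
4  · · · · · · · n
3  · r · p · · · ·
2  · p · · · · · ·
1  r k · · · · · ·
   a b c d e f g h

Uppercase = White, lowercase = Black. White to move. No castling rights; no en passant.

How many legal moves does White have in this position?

White to move; king on a5.
In check: yes, from the black rook on a1.
Legal moves: none.
Count: 0.

0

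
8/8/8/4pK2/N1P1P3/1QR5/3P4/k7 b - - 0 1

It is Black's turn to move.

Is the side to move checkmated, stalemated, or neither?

Black to move; black king on a1.
In check: no.
King squares — b1: attacked by Qb3; a2: attacked by Qb3; b2: attacked by Qb3.
Legal moves for Black: none.
Not in check and no legal moves → stalemate.

stalemate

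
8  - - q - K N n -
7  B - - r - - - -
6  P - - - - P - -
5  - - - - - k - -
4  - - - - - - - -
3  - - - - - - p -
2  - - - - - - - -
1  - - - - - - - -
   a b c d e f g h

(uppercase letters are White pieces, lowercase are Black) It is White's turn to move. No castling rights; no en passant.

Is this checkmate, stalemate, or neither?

checkmate

White to move; white king on e8.
In check: yes, from the black queen on c8.
King squares — d7: attacked by Qc8; e7: attacked by Rd7; f7: attacked by Rd7; d8: attacked by Rd7; f8: own knight.
Legal moves for White: none.
In check with no legal moves → checkmate.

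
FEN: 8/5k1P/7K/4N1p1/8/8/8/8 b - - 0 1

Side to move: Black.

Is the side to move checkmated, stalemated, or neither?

neither

Black to move; black king on f7.
In check: yes, from the white knight on e5.
Legal moves for Black: Kf8, Ke8, Ke7, Kf6, Ke6.
Black is in check but has 5 legal moves → neither.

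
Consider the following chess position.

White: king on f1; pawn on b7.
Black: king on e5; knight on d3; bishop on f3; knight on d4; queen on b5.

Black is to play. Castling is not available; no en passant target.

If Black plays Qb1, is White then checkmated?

After Qb1: white king on f1; in check: yes, from the black queen on b1.
King squares — e1: attacked by Qb1; g1: attacked by Qb1; e2: attacked by Bf3; f2: attacked by Nd3; g2: attacked by Bf3.
White has no legal moves → checkmate.

yes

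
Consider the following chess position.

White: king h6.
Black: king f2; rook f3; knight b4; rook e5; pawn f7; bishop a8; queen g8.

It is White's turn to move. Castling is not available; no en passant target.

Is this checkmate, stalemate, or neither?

stalemate

White to move; white king on h6.
In check: no.
King squares — g5: attacked by Re5; h5: attacked by Re5; g6: attacked by Pf7; g7: attacked by Qg8; h7: attacked by Qg8.
Legal moves for White: none.
Not in check and no legal moves → stalemate.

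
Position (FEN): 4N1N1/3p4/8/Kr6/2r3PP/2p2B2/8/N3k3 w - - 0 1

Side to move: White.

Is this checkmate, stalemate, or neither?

White to move; white king on a5.
In check: yes, from the black rook on b5.
Legal moves for White: Ka6, Kxb5.
White is in check but has 2 legal moves → neither.

neither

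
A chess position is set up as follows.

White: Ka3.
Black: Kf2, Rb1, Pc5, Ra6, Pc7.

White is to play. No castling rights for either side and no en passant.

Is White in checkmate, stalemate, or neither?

checkmate

White to move; white king on a3.
In check: yes, from the black rook on a6.
King squares — a2: attacked by Ra6; b2: attacked by Rb1; b3: attacked by Rb1; a4: attacked by Ra6; b4: attacked by Rb1.
Legal moves for White: none.
In check with no legal moves → checkmate.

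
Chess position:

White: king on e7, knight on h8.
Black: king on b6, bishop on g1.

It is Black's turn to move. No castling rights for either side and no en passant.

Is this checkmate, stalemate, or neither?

Black to move; black king on b6.
In check: no.
Legal moves for Black: Kc7, Kb7, Ka7, Kc6, Ka6, Kc5, Kb5, Ka5, Bc5+, Bd4, Be3, Bh2, Bf2.
Black has 13 legal moves and is not in check → neither.

neither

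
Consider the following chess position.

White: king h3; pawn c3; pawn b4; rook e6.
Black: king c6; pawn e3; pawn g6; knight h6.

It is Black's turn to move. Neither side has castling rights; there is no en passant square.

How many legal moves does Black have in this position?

5

Black to move; king on c6.
In check: yes, from the white rook on e6.
Legal moves: Kd7, Kc7, Kb7, Kd5, Kb5.
Count: 5.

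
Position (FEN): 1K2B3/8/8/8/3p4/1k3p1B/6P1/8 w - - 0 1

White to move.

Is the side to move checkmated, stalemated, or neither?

neither

White to move; white king on b8.
In check: no.
Legal moves for White include: Bf7+, Bed7, Bg6, Bc6, Bh5, Bb5, Ba4+, Kc8, Ka8, Kc7, Kb7, Ka7, Bc8, Bhd7, Be6+, Bf5, Bg4, gxf3, ... (list truncated; more exist).
White has legal moves and is not in check → neither.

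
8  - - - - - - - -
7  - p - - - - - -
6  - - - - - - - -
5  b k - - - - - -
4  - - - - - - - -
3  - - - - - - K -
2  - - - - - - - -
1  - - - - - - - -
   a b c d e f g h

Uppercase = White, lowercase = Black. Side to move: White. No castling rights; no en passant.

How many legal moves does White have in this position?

8

White to move; king on g3.
In check: no.
Legal moves: Kh4, Kg4, Kf4, Kh3, Kf3, Kh2, Kg2, Kf2.
Count: 8.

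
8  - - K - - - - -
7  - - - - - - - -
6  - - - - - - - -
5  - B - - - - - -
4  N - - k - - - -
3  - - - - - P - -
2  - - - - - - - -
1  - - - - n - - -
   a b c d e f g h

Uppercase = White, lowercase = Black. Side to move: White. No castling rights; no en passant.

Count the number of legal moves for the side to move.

18

White to move; king on c8.
In check: no.
Legal moves: Kd8, Kb8, Kd7, Kc7, Kb7, Be8, Bd7, Bc6, Ba6, Bc4, Bd3, Be2, Bf1, Nb6, Nc5, Nc3, Nb2, f4.
Count: 18.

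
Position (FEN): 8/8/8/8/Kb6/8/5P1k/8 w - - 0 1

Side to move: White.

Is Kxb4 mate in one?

After Kxb4: black king on h2; in check: no.
Black is not in check, so this cannot be checkmate.

no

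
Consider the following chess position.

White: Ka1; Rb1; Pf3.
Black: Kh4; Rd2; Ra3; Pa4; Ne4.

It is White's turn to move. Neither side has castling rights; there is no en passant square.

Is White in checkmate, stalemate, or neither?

White to move; white king on a1.
In check: yes, from the black rook on a3.
King squares — b1: own rook; a2: attacked by Rd2; b2: attacked by Rd2.
Legal moves for White: none.
In check with no legal moves → checkmate.

checkmate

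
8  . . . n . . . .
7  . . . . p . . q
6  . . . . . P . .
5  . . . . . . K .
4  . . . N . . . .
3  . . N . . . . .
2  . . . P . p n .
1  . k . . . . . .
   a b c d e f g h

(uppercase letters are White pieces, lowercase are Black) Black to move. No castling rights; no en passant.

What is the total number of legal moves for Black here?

3

Black to move; king on b1.
In check: yes, from the white knight on c3.
Legal moves: Kb2, Kc1, Ka1.
Count: 3.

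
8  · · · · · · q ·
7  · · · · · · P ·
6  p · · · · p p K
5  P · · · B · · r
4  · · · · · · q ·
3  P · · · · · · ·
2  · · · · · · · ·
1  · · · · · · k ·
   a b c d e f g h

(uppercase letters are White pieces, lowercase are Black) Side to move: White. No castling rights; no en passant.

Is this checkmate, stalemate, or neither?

White to move; white king on h6.
In check: yes, from the black rook on h5.
King squares — g5: attacked by Qg4; h5: attacked by Qg4; g6: attacked by Qg4; g7: own pawn; h7: attacked by Rh5.
Legal moves for White: none.
In check with no legal moves → checkmate.

checkmate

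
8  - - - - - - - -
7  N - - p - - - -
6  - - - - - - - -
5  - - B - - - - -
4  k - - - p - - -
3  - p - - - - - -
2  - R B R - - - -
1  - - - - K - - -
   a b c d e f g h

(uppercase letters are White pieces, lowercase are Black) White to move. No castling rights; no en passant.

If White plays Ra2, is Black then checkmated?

yes

After Ra2: black king on a4; in check: yes, from the white rook on a2.
King squares — a3: attacked by Ra2; b3: own pawn; b4: attacked by Bc5; a5: attacked by Ra2; b5: attacked by Na7.
Black has no legal moves → checkmate.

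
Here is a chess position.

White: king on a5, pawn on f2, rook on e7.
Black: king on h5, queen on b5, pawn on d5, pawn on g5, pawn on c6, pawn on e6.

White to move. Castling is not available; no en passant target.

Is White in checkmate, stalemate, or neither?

checkmate

White to move; white king on a5.
In check: yes, from the black queen on b5.
King squares — a4: attacked by Qb5; b4: attacked by Qb5; b5: attacked by Pc6; a6: attacked by Qb5; b6: attacked by Qb5.
Legal moves for White: none.
In check with no legal moves → checkmate.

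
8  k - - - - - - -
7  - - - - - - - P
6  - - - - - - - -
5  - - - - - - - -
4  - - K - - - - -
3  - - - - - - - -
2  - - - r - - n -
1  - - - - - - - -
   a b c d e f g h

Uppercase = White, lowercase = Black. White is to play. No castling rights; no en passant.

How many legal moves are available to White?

White to move; king on c4.
In check: no.
Legal moves: Kc5, Kb5, Kb4, Kc3, Kb3, h8=Q+, h8=R+, h8=B, h8=N.
Count: 9.

9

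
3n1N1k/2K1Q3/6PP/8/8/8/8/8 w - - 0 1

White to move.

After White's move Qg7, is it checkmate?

yes

After Qg7: black king on h8; in check: yes, from the white queen on g7.
King squares — g7: attacked by Ph6; h7: attacked by Pg6; g8: attacked by Qg7.
Black has no legal moves → checkmate.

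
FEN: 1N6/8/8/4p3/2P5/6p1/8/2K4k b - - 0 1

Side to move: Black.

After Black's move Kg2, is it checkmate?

no

After Kg2: white king on c1; in check: no.
White is not in check, so this cannot be checkmate.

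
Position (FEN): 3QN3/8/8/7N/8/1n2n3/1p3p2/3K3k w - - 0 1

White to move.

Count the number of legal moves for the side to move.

1

White to move; king on d1.
In check: yes, from the black knight on e3.
Legal moves: Ke2.
Count: 1.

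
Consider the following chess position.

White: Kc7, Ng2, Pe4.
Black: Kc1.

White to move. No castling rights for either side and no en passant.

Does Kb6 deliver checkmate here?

no

After Kb6: black king on c1; in check: no.
Black is not in check, so this cannot be checkmate.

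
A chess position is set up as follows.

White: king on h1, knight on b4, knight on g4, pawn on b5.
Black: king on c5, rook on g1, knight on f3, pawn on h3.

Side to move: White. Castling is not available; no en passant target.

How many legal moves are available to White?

0

White to move; king on h1.
In check: yes, from the black rook on g1.
Legal moves: none.
Count: 0.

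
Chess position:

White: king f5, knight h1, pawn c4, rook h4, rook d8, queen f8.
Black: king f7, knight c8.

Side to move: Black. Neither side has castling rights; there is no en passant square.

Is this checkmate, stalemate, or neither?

checkmate

Black to move; black king on f7.
In check: yes, from the white queen on f8.
King squares — e6: attacked by Kf5; f6: attacked by Kf5; g6: attacked by Kf5; e7: attacked by Qf8; g7: attacked by Qf8; e8: attacked by Rd8; f8: attacked by Rd8; g8: attacked by Qf8.
Legal moves for Black: none.
In check with no legal moves → checkmate.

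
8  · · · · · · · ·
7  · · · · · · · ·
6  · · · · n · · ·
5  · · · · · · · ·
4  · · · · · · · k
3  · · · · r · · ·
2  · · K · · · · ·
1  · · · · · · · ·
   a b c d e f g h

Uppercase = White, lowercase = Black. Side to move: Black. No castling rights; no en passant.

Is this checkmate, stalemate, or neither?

neither

Black to move; black king on h4.
In check: no.
Legal moves for Black include: Nf8, Nd8, Ng7, Nc7, Ng5, Nc5, Nf4, Nd4+, Kh5, Kg5, Kg4, Kh3, Kg3, Re5, Re4, Rh3, Rg3, Rf3, ... (list truncated; more exist).
Black has legal moves and is not in check → neither.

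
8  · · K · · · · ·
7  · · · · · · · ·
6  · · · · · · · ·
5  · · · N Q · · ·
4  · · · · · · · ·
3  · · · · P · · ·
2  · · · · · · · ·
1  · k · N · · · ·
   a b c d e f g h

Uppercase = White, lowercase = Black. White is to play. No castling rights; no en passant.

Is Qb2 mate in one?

After Qb2: black king on b1; in check: yes, from the white queen on b2.
King squares — a1: attacked by Qb2; c1: attacked by Qb2; a2: attacked by Qb2; b2: attacked by Nd1; c2: attacked by Qb2.
Black has no legal moves → checkmate.

yes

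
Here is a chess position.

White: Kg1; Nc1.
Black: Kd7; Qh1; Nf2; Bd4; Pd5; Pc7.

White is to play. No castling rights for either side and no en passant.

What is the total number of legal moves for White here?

White to move; king on g1.
In check: yes, from the black queen on h1.
Legal moves: none.
Count: 0.

0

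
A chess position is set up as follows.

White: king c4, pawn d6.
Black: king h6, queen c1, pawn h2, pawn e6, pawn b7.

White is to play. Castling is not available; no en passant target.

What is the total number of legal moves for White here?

White to move; king on c4.
In check: yes, from the black queen on c1.
Legal moves: Kb5, Kd4, Kb4, Kd3, Kb3.
Count: 5.

5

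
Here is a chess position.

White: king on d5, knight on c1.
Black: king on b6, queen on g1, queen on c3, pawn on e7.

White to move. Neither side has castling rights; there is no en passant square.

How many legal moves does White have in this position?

6

White to move; king on d5.
In check: no.
Legal moves: Ke6, Ke4, Nd3, Nb3, Ne2, Na2.
Count: 6.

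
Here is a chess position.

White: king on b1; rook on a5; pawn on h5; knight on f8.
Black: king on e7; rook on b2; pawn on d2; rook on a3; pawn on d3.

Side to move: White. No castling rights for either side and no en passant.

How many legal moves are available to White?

White to move; king on b1.
In check: yes, from the black rook on b2.
Legal moves: Kxb2.
Count: 1.

1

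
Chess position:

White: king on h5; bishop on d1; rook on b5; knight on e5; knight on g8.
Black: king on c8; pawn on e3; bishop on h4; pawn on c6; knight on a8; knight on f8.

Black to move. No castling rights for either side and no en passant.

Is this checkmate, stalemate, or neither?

neither

Black to move; black king on c8.
In check: no.
Legal moves for Black: Nh7, Nd7, Ng6, Ne6, Kd8, Kc7, Nc7, Nb6, Bd8, Be7, Bf6, Bg5, Bg3, Bf2, Be1, cxb5, c5, e2.
Black has 18 legal moves and is not in check → neither.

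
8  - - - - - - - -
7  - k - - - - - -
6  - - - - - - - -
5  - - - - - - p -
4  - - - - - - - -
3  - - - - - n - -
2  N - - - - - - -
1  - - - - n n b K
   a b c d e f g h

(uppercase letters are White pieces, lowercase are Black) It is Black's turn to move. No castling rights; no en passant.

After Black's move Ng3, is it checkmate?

After Ng3: white king on h1; in check: yes, from the black knight on g3.
King squares — g1: attacked by Nf3; g2: attacked by Ne1; h2: attacked by Bg1.
White has no legal moves → checkmate.

yes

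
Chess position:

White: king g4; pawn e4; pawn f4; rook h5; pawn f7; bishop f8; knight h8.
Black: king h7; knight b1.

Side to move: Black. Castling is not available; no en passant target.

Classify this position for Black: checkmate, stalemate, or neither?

Black to move; black king on h7.
In check: yes, from the white rook on h5.
King squares — g6: attacked by Nh8; h6: attacked by Rh5; g7: attacked by Bf8; g8: attacked by Pf7; h8: attacked by Rh5.
Legal moves for Black: none.
In check with no legal moves → checkmate.

checkmate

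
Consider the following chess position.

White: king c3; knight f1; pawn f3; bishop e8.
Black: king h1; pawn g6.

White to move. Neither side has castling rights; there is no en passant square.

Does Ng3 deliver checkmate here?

After Ng3: black king on h1; in check: yes, from the white knight on g3.
Black has 3 legal replies: Kh2, Kg2, Kg1.
In check but a legal move exists → not checkmate.

no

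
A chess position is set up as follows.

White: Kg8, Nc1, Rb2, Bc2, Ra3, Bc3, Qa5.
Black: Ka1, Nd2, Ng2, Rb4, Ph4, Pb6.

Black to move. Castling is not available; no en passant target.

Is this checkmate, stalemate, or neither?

Black to move; black king on a1.
In check: yes, from the white rook on a3.
King squares — b1: attacked by Rb2; a2: attacked by Nc1; b2: attacked by Bc3.
Legal moves for Black: none.
In check with no legal moves → checkmate.

checkmate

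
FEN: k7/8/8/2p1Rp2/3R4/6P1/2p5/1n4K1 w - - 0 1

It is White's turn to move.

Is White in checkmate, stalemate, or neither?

White to move; white king on g1.
In check: no.
Legal moves for White include: Re8+, Re7, Re6, Rxf5, Red5, Rxc5, Ree4, Re3, Re2, Re1, Rd8+, Rd7, Rd6, Rdd5, Rh4, Rg4, Rf4, Rde4, ... (list truncated; more exist).
White has legal moves and is not in check → neither.

neither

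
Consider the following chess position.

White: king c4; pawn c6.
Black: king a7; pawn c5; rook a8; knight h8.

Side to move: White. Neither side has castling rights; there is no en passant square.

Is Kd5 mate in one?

After Kd5: black king on a7; in check: no.
Black is not in check, so this cannot be checkmate.

no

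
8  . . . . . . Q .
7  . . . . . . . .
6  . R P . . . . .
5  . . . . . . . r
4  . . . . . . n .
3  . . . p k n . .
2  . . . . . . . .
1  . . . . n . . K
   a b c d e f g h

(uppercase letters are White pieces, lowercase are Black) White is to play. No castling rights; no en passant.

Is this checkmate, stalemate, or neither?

checkmate

White to move; white king on h1.
In check: yes, from the black rook on h5.
King squares — g1: attacked by Nf3; g2: attacked by Ne1; h2: attacked by Nf3.
Legal moves for White: none.
In check with no legal moves → checkmate.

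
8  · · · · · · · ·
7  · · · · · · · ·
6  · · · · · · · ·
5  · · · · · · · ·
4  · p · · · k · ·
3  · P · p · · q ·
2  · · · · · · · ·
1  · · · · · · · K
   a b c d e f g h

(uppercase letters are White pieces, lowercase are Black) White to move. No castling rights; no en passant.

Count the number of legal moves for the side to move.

White to move; king on h1.
In check: no.
Legal moves: none.
Count: 0.

0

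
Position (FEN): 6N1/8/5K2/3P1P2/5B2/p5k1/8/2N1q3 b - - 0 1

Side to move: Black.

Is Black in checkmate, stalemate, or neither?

Black to move; black king on g3.
In check: yes, from the white bishop on f4.
King squares — f2: available; g2: available; h2: attacked by Bf4; f3: available; h3: available; f4: available; g4: available; h4: available.
Legal moves for Black: Kh4, Kg4, Kxf4, Kh3, Kf3, Kg2, Kf2.
Black is in check but has 7 legal moves → neither.

neither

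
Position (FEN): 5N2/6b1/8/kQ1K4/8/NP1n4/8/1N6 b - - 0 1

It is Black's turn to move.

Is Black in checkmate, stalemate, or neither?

checkmate

Black to move; black king on a5.
In check: yes, from the white queen on b5.
King squares — a4: attacked by Pb3; b4: attacked by Qb5; b5: attacked by Na3; a6: attacked by Qb5; b6: attacked by Qb5.
Legal moves for Black: none.
In check with no legal moves → checkmate.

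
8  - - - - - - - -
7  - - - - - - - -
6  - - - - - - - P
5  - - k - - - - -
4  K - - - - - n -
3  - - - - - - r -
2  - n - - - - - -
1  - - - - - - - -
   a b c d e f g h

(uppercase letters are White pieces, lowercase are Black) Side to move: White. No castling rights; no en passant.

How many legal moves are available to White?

1

White to move; king on a4.
In check: yes, from the black knight on b2.
Legal moves: Ka5.
Count: 1.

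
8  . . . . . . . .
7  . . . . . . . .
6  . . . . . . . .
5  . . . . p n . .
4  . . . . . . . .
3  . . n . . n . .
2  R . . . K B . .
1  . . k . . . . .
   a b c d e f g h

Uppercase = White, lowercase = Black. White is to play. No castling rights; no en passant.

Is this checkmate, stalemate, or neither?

neither

White to move; white king on e2.
In check: yes, from the black knight on c3.
Legal moves for White: Kxf3, Kd3, Kf1.
White is in check but has 3 legal moves → neither.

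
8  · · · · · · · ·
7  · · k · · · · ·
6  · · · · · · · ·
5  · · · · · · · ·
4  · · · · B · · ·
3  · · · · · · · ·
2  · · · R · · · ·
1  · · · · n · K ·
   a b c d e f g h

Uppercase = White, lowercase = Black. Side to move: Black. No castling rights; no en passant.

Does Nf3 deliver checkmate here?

no

After Nf3: white king on g1; in check: yes, from the black knight on f3.
White has 5 legal replies: Kg2, Kf2, Kh1, Kf1, Bxf3.
In check but a legal move exists → not checkmate.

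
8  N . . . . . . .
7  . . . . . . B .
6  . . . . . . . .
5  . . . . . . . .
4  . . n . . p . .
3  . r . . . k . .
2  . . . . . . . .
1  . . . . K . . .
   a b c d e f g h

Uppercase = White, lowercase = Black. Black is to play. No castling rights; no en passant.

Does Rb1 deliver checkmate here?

After Rb1: white king on e1; in check: yes, from the black rook on b1.
King squares — d1: attacked by Rb1; f1: attacked by Rb1; d2: attacked by Nc4; e2: attacked by Kf3; f2: attacked by Kf3.
White has no legal moves → checkmate.

yes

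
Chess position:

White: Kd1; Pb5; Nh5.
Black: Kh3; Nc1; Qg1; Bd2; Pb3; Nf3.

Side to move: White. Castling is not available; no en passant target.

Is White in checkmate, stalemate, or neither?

White to move; white king on d1.
In check: yes, from the black queen on g1.
King squares — c1: attacked by Qg1; e1: attacked by Qg1; c2: attacked by Pb3; d2: attacked by Nf3; e2: attacked by Nc1.
Legal moves for White: none.
In check with no legal moves → checkmate.

checkmate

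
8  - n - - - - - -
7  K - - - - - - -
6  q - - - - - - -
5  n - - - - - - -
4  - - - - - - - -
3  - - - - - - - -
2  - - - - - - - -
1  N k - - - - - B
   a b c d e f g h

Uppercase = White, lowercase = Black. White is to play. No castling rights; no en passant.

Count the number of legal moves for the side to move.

1

White to move; king on a7.
In check: yes, from the black queen on a6.
Legal moves: Kxb8.
Count: 1.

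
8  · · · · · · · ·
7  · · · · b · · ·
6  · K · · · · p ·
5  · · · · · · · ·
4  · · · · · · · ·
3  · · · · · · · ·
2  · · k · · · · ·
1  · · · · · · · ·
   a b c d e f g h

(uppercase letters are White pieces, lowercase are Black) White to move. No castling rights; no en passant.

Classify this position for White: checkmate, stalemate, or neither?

neither

White to move; white king on b6.
In check: no.
Legal moves for White: Kc7, Kb7, Ka7, Kc6, Ka6, Kb5, Ka5.
White has 7 legal moves and is not in check → neither.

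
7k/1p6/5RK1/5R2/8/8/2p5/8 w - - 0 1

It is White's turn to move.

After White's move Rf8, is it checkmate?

After Rf8: black king on h8; in check: yes, from the white rook on f8.
King squares — g7: attacked by Kg6; h7: attacked by Kg6; g8: attacked by Rf8.
Black has no legal moves → checkmate.

yes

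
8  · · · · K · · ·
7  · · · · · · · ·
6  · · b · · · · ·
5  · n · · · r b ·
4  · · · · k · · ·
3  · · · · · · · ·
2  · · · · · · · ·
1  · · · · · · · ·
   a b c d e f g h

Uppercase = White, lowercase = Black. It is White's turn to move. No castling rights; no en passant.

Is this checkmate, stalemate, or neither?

checkmate

White to move; white king on e8.
In check: yes, from the black bishop on c6.
King squares — d7: attacked by Bc6; e7: attacked by Bg5; f7: attacked by Rf5; d8: attacked by Bg5; f8: attacked by Rf5.
Legal moves for White: none.
In check with no legal moves → checkmate.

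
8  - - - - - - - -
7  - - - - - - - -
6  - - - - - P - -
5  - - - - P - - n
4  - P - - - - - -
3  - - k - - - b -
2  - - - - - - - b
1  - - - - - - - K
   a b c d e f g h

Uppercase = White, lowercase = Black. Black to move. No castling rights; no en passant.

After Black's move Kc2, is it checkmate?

no

After Kc2: white king on h1; in check: no.
White is not in check, so this cannot be checkmate.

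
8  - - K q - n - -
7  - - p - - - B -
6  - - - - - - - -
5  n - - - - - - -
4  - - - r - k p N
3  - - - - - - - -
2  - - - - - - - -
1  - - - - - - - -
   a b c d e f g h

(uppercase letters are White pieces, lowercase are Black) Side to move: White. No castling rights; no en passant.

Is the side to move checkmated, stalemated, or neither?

White to move; white king on c8.
In check: yes, from the black queen on d8.
King squares — b7: attacked by Na5; c7: attacked by Qd8; d7: attacked by Rd4; b8: attacked by Qd8; d8: attacked by Rd4.
Legal moves for White: none.
In check with no legal moves → checkmate.

checkmate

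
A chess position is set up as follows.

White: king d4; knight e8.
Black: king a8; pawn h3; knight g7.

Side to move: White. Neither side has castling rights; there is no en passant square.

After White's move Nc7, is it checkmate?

After Nc7: black king on a8; in check: yes, from the white knight on c7.
Black has 3 legal replies: Kb8, Kb7, Ka7.
In check but a legal move exists → not checkmate.

no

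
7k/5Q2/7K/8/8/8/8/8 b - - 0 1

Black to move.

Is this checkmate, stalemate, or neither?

Black to move; black king on h8.
In check: no.
King squares — g7: attacked by Kh6; h7: attacked by Kh6; g8: attacked by Qf7.
Legal moves for Black: none.
Not in check and no legal moves → stalemate.

stalemate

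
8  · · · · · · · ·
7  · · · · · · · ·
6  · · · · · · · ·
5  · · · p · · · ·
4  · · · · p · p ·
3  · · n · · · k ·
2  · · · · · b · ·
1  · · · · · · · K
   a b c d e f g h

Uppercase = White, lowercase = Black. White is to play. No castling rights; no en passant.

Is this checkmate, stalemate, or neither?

White to move; white king on h1.
In check: no.
King squares — g1: attacked by Bf2; g2: attacked by Kg3; h2: attacked by Kg3.
Legal moves for White: none.
Not in check and no legal moves → stalemate.

stalemate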